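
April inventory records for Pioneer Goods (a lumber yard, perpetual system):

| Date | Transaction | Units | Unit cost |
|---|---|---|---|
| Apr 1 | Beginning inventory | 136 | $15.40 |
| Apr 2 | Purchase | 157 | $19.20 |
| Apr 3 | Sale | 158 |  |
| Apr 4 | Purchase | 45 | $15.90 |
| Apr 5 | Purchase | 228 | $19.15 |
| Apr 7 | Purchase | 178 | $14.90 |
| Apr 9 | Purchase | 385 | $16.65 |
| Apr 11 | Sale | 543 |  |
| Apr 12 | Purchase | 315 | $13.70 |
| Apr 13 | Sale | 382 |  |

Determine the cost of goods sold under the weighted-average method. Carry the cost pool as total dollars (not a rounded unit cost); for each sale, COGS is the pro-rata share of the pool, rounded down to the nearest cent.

COGS = $17,938.42

After Apr 1: 136 on hand, pool $2,094.40 (≈ $15.4000 each)
After Apr 2: 293 on hand, pool $5,108.80 (≈ $17.4362 each)
Apr 3, sell 158: 158/293 × $5,108.80 → $2,754.91
After Apr 4: 180 on hand, pool $3,069.39 (≈ $17.0522 each)
After Apr 5: 408 on hand, pool $7,435.59 (≈ $18.2245 each)
After Apr 7: 586 on hand, pool $10,087.79 (≈ $17.2147 each)
After Apr 9: 971 on hand, pool $16,498.04 (≈ $16.9908 each)
Apr 11, sell 543: 543/971 × $16,498.04 → $9,225.98
After Apr 12: 743 on hand, pool $11,587.56 (≈ $15.5956 each)
Apr 13, sell 382: 382/743 × $11,587.56 → $5,957.53
Total COGS = $2,754.91 + $9,225.98 + $5,957.53 = $17,938.42
Ending inventory (cost pool remaining) = $5,630.03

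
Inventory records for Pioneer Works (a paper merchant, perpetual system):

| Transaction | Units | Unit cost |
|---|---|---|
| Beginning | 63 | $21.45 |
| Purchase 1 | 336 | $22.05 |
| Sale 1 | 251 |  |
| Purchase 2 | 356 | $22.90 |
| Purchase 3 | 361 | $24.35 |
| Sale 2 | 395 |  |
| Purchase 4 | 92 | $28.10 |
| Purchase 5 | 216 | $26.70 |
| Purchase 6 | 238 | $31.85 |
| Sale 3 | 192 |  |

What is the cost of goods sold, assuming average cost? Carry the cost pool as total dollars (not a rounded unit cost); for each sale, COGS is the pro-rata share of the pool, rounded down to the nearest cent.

After Beginning: 63 on hand, pool $1,351.35 (≈ $21.4500 each)
After Purchase 1: 399 on hand, pool $8,760.15 (≈ $21.9553 each)
Sale 1, sell 251: 251/399 × $8,760.15 → $5,510.77
After Purchase 2: 504 on hand, pool $11,401.78 (≈ $22.6226 each)
After Purchase 3: 865 on hand, pool $20,192.13 (≈ $23.3435 each)
Sale 2, sell 395: 395/865 × $20,192.13 → $9,220.68
After Purchase 4: 562 on hand, pool $13,556.65 (≈ $24.1222 each)
After Purchase 5: 778 on hand, pool $19,323.85 (≈ $24.8379 each)
After Purchase 6: 1016 on hand, pool $26,904.15 (≈ $26.4805 each)
Sale 3, sell 192: 192/1016 × $26,904.15 → $5,084.24
Total COGS = $5,510.77 + $9,220.68 + $5,084.24 = $19,815.69
Ending inventory (cost pool remaining) = $21,819.91

COGS = $19,815.69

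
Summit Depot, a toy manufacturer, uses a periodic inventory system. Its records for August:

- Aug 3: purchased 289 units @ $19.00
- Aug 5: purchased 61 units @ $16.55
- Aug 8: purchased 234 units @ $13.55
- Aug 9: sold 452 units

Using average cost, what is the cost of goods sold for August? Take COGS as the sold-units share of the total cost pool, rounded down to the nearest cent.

Aug 9, sell 452: 452/584 × $9,671.25 → $7,485.28
Ending inventory (cost pool remaining) = $2,185.97

COGS = $7,485.28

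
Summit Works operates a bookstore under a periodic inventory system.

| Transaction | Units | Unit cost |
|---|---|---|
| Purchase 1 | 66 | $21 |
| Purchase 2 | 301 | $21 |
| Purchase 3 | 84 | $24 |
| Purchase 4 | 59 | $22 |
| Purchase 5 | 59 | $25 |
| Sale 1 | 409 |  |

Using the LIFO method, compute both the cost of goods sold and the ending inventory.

Sale 1 (409) [LIFO — newest first]: 59 @ $25 + 59 @ $22 + 84 @ $24 + 207 @ $21 = $9,136
Ending inventory: 66 @ $21 + 94 @ $21 = $3,360

COGS = $9,136; ending inventory = $3,360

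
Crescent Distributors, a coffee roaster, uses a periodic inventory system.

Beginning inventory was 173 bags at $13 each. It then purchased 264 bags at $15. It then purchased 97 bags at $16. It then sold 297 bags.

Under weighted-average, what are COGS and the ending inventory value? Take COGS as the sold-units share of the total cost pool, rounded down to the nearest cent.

Sale 1, sell 297: 297/534 × $7,761.00 → $4,316.51
Ending inventory (cost pool remaining) = $3,444.49
Check: goods available $7,761.00 = COGS $4,316.51 + ending $3,444.49

COGS = $4,316.51; ending inventory = $3,444.49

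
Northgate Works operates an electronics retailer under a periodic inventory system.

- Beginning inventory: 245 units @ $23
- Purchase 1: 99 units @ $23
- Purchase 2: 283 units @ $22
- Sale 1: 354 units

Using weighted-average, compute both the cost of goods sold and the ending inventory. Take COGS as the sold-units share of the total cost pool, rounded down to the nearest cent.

Sale 1, sell 354: 354/627 × $14,138.00 → $7,982.22
Ending inventory (cost pool remaining) = $6,155.78
Check: goods available $14,138.00 = COGS $7,982.22 + ending $6,155.78

COGS = $7,982.22; ending inventory = $6,155.78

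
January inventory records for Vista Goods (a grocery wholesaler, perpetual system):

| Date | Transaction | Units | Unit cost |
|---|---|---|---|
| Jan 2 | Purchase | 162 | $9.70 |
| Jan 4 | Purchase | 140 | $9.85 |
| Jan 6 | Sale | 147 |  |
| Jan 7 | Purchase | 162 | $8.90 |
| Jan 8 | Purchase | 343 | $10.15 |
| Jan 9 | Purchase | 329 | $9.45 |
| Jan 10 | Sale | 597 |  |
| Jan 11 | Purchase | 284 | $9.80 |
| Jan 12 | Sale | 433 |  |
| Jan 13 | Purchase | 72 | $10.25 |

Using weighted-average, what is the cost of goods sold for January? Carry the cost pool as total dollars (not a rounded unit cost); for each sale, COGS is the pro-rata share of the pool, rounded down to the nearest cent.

COGS = $11,405.24

After Jan 2: 162 on hand, pool $1,571.40 (≈ $9.7000 each)
After Jan 4: 302 on hand, pool $2,950.40 (≈ $9.7695 each)
Jan 6, sell 147: 147/302 × $2,950.40 → $1,436.12
After Jan 7: 317 on hand, pool $2,956.08 (≈ $9.3252 each)
After Jan 8: 660 on hand, pool $6,437.53 (≈ $9.7538 each)
After Jan 9: 989 on hand, pool $9,546.58 (≈ $9.6528 each)
Jan 10, sell 597: 597/989 × $9,546.58 → $5,762.69
After Jan 11: 676 on hand, pool $6,567.09 (≈ $9.7146 each)
Jan 12, sell 433: 433/676 × $6,567.09 → $4,206.43
After Jan 13: 315 on hand, pool $3,098.66 (≈ $9.8370 each)
Total COGS = $1,436.12 + $5,762.69 + $4,206.43 = $11,405.24
Ending inventory (cost pool remaining) = $3,098.66
Check: goods available $14,503.90 = COGS $11,405.24 + ending $3,098.66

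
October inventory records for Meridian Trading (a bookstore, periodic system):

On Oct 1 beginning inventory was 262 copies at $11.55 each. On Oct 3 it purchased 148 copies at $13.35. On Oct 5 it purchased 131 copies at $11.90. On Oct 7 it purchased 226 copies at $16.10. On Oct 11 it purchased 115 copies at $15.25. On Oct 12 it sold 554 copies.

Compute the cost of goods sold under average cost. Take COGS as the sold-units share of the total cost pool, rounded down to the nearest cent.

COGS = $7,507.98

Oct 12, sell 554: 554/882 × $11,953.15 → $7,507.98
Ending inventory (cost pool remaining) = $4,445.17
Check: goods available $11,953.15 = COGS $7,507.98 + ending $4,445.17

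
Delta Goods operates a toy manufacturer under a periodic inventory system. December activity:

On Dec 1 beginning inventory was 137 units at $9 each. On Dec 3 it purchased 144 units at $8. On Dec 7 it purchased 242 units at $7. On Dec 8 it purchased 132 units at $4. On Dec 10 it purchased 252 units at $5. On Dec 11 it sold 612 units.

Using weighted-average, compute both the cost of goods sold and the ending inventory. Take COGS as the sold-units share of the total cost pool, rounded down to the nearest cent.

COGS = $3,958.76; ending inventory = $1,908.24

Dec 11, sell 612: 612/907 × $5,867.00 → $3,958.76
Ending inventory (cost pool remaining) = $1,908.24
Check: goods available $5,867.00 = COGS $3,958.76 + ending $1,908.24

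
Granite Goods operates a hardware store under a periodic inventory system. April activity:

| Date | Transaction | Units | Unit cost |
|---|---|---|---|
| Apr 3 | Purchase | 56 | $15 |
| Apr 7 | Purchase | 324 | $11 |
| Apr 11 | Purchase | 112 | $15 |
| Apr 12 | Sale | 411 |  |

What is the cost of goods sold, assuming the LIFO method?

COGS = $4,969

Apr 12, 411 sold [LIFO — newest first]: 112 @ $15 + 299 @ $11 = $4,969
Ending inventory: 56 @ $15 + 25 @ $11 = $1,115
Check: goods available $6,084 = COGS $4,969 + ending $1,115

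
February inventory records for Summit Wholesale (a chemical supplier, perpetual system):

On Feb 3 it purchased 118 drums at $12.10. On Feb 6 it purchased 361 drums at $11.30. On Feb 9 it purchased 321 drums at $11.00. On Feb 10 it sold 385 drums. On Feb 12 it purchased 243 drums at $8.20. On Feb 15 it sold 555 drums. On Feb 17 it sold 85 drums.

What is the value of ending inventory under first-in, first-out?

Ending inventory = $147.60

Feb 10, 385 sold [FIFO — oldest first]: 118 @ $12.10 + 267 @ $11.30 = $4,444.90
Feb 15, 555 sold [FIFO — oldest first]: 94 @ $11.30 + 321 @ $11.00 + 140 @ $8.20 = $5,741.20
Feb 17, 85 sold [FIFO — oldest first]: 85 @ $8.20 = $697.00
Total COGS = $4,444.90 + $5,741.20 + $697.00 = $10,883.10
Ending inventory: 18 @ $8.20 = $147.60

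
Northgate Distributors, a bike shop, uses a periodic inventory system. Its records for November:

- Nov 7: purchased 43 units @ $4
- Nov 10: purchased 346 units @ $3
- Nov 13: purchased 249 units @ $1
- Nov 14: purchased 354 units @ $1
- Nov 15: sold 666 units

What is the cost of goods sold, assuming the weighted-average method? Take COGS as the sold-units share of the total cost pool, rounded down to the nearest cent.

Nov 15, sell 666: 666/992 × $1,813.00 → $1,217.19
Ending inventory (cost pool remaining) = $595.81
Check: goods available $1,813.00 = COGS $1,217.19 + ending $595.81

COGS = $1,217.19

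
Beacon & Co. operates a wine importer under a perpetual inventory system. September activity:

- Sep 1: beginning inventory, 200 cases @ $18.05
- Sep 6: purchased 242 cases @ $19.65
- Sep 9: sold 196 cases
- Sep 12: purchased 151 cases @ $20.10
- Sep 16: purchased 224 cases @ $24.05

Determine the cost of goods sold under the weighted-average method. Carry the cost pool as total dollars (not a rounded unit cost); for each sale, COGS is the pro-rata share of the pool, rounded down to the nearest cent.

After Sep 1: 200 on hand, pool $3,610.00 (≈ $18.0500 each)
After Sep 6: 442 on hand, pool $8,365.30 (≈ $18.9260 each)
Sep 9, sell 196: 196/442 × $8,365.30 → $3,709.49
After Sep 12: 397 on hand, pool $7,690.91 (≈ $19.3726 each)
After Sep 16: 621 on hand, pool $13,078.11 (≈ $21.0598 each)
Ending inventory (cost pool remaining) = $13,078.11
Check: goods available $16,787.60 = COGS $3,709.49 + ending $13,078.11

COGS = $3,709.49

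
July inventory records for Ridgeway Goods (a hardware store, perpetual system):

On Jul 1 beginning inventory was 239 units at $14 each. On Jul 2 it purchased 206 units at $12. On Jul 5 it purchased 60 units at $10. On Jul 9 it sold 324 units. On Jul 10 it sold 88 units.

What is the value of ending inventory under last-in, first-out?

Ending inventory = $1,302

Jul 9, 324 sold [LIFO — newest first]: 60 @ $10 + 206 @ $12 + 58 @ $14 = $3,884
Jul 10, 88 sold [LIFO — newest first]: 88 @ $14 = $1,232
Total COGS = $3,884 + $1,232 = $5,116
Ending inventory: 93 @ $14 = $1,302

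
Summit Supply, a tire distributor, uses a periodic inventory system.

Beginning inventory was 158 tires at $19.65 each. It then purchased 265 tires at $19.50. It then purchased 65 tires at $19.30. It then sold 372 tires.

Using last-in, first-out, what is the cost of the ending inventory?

Sale 1 (372) [LIFO — newest first]: 65 @ $19.30 + 265 @ $19.50 + 42 @ $19.65 = $7,247.30
Ending inventory: 116 @ $19.65 = $2,279.40
Check: goods available $9,526.70 = COGS $7,247.30 + ending $2,279.40

Ending inventory = $2,279.40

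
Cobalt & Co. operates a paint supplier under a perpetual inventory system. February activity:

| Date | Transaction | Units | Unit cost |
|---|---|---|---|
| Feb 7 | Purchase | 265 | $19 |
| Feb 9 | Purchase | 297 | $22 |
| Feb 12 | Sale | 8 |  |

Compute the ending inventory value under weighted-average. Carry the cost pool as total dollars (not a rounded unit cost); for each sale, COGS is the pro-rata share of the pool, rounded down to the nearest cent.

Ending inventory = $11,404.32

After Feb 7: 265 on hand, pool $5,035.00 (≈ $19.0000 each)
After Feb 9: 562 on hand, pool $11,569.00 (≈ $20.5854 each)
Feb 12, sell 8: 8/562 × $11,569.00 → $164.68
Ending inventory (cost pool remaining) = $11,404.32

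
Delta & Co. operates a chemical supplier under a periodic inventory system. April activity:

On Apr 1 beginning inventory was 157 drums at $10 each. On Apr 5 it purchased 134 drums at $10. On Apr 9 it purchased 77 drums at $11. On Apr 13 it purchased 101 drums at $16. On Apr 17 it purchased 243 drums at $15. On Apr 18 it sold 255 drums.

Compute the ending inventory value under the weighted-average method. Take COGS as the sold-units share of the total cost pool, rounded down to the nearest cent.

Apr 18, sell 255: 255/712 × $9,018.00 → $3,229.76
Ending inventory (cost pool remaining) = $5,788.24

Ending inventory = $5,788.24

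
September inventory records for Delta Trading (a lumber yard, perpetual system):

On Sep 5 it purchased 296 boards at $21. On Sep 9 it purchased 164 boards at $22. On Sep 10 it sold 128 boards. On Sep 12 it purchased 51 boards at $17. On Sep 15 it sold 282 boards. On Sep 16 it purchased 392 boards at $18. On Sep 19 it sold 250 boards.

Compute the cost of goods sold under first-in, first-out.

Sep 10, 128 sold [FIFO — oldest first]: 128 @ $21 = $2,688
Sep 15, 282 sold [FIFO — oldest first]: 168 @ $21 + 114 @ $22 = $6,036
Sep 19, 250 sold [FIFO — oldest first]: 50 @ $22 + 51 @ $17 + 149 @ $18 = $4,649
Total COGS = $2,688 + $6,036 + $4,649 = $13,373
Ending inventory: 243 @ $18 = $4,374

COGS = $13,373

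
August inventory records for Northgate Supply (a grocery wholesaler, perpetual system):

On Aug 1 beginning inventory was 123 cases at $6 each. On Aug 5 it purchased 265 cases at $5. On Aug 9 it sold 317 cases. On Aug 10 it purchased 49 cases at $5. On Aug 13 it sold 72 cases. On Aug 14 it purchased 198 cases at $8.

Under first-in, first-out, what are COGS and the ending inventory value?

Aug 9, 317 sold [FIFO — oldest first]: 123 @ $6 + 194 @ $5 = $1,708
Aug 13, 72 sold [FIFO — oldest first]: 71 @ $5 + 1 @ $5 = $360
Total COGS = $1,708 + $360 = $2,068
Ending inventory: 48 @ $5 + 198 @ $8 = $1,824
Check: goods available $3,892 = COGS $2,068 + ending $1,824

COGS = $2,068; ending inventory = $1,824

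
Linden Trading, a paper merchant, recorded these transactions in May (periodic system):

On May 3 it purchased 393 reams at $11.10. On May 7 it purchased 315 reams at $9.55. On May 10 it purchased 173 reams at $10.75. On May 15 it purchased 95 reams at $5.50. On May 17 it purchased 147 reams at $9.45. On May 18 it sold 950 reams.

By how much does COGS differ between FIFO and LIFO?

FIFO COGS: 393 @ $11.10 + 315 @ $9.55 + 173 @ $10.75 + 69 @ $5.50 = $9,609.80
LIFO COGS: 147 @ $9.45 + 95 @ $5.50 + 173 @ $10.75 + 315 @ $9.55 + 220 @ $11.10 = $9,221.65
Difference = |$9,609.80 − $9,221.65| = $388.15

$388.15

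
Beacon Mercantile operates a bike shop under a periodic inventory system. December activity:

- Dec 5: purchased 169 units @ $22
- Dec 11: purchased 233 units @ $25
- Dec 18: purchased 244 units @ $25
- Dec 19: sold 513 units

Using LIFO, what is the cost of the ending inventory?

Dec 19, 513 sold [LIFO — newest first]: 244 @ $25 + 233 @ $25 + 36 @ $22 = $12,717
Ending inventory: 133 @ $22 = $2,926
Check: goods available $15,643 = COGS $12,717 + ending $2,926

Ending inventory = $2,926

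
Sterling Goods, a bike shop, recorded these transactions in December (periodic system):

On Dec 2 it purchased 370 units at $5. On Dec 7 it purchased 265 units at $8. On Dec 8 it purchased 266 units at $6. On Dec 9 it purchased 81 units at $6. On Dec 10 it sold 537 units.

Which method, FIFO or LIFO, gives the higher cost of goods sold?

FIFO COGS: 370 @ $5 + 167 @ $8 = $3,186
LIFO COGS: 81 @ $6 + 266 @ $6 + 190 @ $8 = $3,602

LIFO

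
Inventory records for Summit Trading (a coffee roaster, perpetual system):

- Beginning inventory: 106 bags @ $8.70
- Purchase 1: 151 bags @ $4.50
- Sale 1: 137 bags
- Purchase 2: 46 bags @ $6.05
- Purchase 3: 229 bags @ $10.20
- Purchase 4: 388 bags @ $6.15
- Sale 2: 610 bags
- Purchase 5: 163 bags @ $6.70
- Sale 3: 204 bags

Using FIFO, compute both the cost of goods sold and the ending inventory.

Sale 1 (137) [FIFO — oldest first]: 106 @ $8.70 + 31 @ $4.50 = $1,061.70
Sale 2 (610) [FIFO — oldest first]: 120 @ $4.50 + 46 @ $6.05 + 229 @ $10.20 + 215 @ $6.15 = $4,476.35
Sale 3 (204) [FIFO — oldest first]: 173 @ $6.15 + 31 @ $6.70 = $1,271.65
Total COGS = $1,061.70 + $4,476.35 + $1,271.65 = $6,809.70
Ending inventory: 132 @ $6.70 = $884.40

COGS = $6,809.70; ending inventory = $884.40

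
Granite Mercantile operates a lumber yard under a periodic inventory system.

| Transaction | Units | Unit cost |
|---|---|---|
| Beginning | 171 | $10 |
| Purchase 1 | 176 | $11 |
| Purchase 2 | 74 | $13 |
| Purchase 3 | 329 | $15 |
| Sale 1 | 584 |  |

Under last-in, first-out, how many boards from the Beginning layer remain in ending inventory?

Sale 1 (584) [LIFO — newest first]: 329 @ $15 + 74 @ $13 + 176 @ $11 + 5 @ $10 = $7,883
Ending inventory: 166 @ $10 = $1,660
Check: goods available $9,543 = COGS $7,883 + ending $1,660

166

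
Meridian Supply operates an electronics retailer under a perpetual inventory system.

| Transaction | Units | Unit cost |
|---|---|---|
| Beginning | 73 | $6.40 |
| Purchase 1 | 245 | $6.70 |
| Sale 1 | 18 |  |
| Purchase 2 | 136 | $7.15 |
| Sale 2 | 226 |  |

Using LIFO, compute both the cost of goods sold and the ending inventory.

COGS = $1,696.00; ending inventory = $1,385.10

Sale 1 (18) [LIFO — newest first]: 18 @ $6.70 = $120.60
Sale 2 (226) [LIFO — newest first]: 136 @ $7.15 + 90 @ $6.70 = $1,575.40
Total COGS = $120.60 + $1,575.40 = $1,696.00
Ending inventory: 73 @ $6.40 + 137 @ $6.70 = $1,385.10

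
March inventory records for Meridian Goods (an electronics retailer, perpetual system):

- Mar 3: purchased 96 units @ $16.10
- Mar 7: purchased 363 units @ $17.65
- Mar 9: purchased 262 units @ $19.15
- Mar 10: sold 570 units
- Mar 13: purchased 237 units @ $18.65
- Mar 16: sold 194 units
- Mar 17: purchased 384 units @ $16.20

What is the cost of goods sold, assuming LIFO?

Mar 10, 570 sold [LIFO — newest first]: 262 @ $19.15 + 308 @ $17.65 = $10,453.50
Mar 16, 194 sold [LIFO — newest first]: 194 @ $18.65 = $3,618.10
Total COGS = $10,453.50 + $3,618.10 = $14,071.60
Ending inventory: 96 @ $16.10 + 55 @ $17.65 + 43 @ $18.65 + 384 @ $16.20 = $9,539.10

COGS = $14,071.60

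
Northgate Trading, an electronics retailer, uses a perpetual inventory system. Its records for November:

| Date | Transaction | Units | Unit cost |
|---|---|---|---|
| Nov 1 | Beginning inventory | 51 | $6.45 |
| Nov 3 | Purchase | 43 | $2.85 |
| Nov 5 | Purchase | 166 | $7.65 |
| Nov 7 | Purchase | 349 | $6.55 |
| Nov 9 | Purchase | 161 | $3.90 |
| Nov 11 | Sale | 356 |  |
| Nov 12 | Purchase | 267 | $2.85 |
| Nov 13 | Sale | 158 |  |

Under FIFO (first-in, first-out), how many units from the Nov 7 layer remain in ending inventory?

Nov 11, 356 sold [FIFO — oldest first]: 51 @ $6.45 + 43 @ $2.85 + 166 @ $7.65 + 96 @ $6.55 = $2,350.20
Nov 13, 158 sold [FIFO — oldest first]: 158 @ $6.55 = $1,034.90
Total COGS = $2,350.20 + $1,034.90 = $3,385.10
Ending inventory: 95 @ $6.55 + 161 @ $3.90 + 267 @ $2.85 = $2,011.10

95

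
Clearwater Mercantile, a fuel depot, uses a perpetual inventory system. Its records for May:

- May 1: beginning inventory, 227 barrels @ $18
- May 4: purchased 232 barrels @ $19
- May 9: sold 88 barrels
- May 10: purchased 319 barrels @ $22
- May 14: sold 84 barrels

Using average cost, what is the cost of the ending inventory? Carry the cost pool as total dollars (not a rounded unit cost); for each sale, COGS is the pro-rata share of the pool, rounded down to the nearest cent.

Ending inventory = $12,193.37

After May 1: 227 on hand, pool $4,086.00 (≈ $18.0000 each)
After May 4: 459 on hand, pool $8,494.00 (≈ $18.5054 each)
May 9, sell 88: 88/459 × $8,494.00 → $1,628.47
After May 10: 690 on hand, pool $13,883.53 (≈ $20.1211 each)
May 14, sell 84: 84/690 × $13,883.53 → $1,690.16
Total COGS = $1,628.47 + $1,690.16 = $3,318.63
Ending inventory (cost pool remaining) = $12,193.37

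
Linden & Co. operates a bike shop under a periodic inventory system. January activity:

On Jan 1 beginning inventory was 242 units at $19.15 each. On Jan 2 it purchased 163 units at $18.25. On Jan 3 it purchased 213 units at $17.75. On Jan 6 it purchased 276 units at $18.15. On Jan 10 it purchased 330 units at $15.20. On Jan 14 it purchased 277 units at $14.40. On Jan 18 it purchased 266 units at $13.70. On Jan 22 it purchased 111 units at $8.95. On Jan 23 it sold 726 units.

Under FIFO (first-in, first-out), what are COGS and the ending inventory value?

Jan 23, 726 sold [FIFO — oldest first]: 242 @ $19.15 + 163 @ $18.25 + 213 @ $17.75 + 108 @ $18.15 = $13,350.00
Ending inventory: 168 @ $18.15 + 330 @ $15.20 + 277 @ $14.40 + 266 @ $13.70 + 111 @ $8.95 = $16,691.65

COGS = $13,350.00; ending inventory = $16,691.65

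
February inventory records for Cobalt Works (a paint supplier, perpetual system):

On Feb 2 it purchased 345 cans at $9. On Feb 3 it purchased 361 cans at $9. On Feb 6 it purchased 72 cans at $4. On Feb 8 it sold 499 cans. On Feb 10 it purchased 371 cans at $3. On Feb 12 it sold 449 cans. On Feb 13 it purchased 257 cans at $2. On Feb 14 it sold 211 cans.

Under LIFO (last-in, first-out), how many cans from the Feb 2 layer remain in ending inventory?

201

Feb 8, 499 sold [LIFO — newest first]: 72 @ $4 + 361 @ $9 + 66 @ $9 = $4,131
Feb 12, 449 sold [LIFO — newest first]: 371 @ $3 + 78 @ $9 = $1,815
Feb 14, 211 sold [LIFO — newest first]: 211 @ $2 = $422
Total COGS = $4,131 + $1,815 + $422 = $6,368
Ending inventory: 201 @ $9 + 46 @ $2 = $1,901
Check: goods available $8,269 = COGS $6,368 + ending $1,901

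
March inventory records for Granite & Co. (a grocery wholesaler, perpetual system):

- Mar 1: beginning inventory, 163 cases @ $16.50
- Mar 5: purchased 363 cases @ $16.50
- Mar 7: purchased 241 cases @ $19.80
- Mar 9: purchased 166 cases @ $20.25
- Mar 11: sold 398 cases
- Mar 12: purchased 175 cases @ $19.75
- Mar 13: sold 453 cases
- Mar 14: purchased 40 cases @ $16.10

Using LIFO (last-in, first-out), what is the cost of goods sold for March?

Mar 11, 398 sold [LIFO — newest first]: 166 @ $20.25 + 232 @ $19.80 = $7,955.10
Mar 13, 453 sold [LIFO — newest first]: 175 @ $19.75 + 9 @ $19.80 + 269 @ $16.50 = $8,072.95
Total COGS = $7,955.10 + $8,072.95 = $16,028.05
Ending inventory: 163 @ $16.50 + 94 @ $16.50 + 40 @ $16.10 = $4,884.50

COGS = $16,028.05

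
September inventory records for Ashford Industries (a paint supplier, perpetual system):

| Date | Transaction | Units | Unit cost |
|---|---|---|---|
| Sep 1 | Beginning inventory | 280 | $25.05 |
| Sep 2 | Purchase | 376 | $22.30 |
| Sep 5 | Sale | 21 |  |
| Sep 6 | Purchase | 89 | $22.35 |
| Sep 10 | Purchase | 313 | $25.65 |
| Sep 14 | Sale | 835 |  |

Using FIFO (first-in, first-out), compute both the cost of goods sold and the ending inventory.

Sep 5, 21 sold [FIFO — oldest first]: 21 @ $25.05 = $526.05
Sep 14, 835 sold [FIFO — oldest first]: 259 @ $25.05 + 376 @ $22.30 + 89 @ $22.35 + 111 @ $25.65 = $19,709.05
Total COGS = $526.05 + $19,709.05 = $20,235.10
Ending inventory: 202 @ $25.65 = $5,181.30
Check: goods available $25,416.40 = COGS $20,235.10 + ending $5,181.30

COGS = $20,235.10; ending inventory = $5,181.30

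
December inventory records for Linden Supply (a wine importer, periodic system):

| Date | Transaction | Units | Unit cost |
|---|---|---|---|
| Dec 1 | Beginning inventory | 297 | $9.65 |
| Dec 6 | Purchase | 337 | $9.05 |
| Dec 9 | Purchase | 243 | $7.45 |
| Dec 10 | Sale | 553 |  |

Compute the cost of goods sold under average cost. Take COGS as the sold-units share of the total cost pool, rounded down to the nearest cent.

COGS = $4,871.85

Dec 10, sell 553: 553/877 × $7,726.25 → $4,871.85
Ending inventory (cost pool remaining) = $2,854.40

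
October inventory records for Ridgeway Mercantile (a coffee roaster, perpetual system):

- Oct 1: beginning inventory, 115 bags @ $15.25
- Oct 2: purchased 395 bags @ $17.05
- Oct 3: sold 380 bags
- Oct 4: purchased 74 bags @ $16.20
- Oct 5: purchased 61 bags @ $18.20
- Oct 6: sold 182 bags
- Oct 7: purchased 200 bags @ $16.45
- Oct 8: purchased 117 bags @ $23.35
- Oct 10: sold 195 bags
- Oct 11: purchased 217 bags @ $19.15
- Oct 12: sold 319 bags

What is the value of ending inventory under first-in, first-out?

Oct 3, 380 sold [FIFO — oldest first]: 115 @ $15.25 + 265 @ $17.05 = $6,272.00
Oct 6, 182 sold [FIFO — oldest first]: 130 @ $17.05 + 52 @ $16.20 = $3,058.90
Oct 10, 195 sold [FIFO — oldest first]: 22 @ $16.20 + 61 @ $18.20 + 112 @ $16.45 = $3,309.00
Oct 12, 319 sold [FIFO — oldest first]: 88 @ $16.45 + 117 @ $23.35 + 114 @ $19.15 = $6,362.65
Total COGS = $6,272.00 + $3,058.90 + $3,309.00 + $6,362.65 = $19,002.55
Ending inventory: 103 @ $19.15 = $1,972.45

Ending inventory = $1,972.45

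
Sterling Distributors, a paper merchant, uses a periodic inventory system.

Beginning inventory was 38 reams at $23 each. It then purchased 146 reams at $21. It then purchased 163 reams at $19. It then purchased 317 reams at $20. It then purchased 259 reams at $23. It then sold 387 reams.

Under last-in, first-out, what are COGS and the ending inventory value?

COGS = $8,517; ending inventory = $10,817

Sale 1 (387) [LIFO — newest first]: 259 @ $23 + 128 @ $20 = $8,517
Ending inventory: 38 @ $23 + 146 @ $21 + 163 @ $19 + 189 @ $20 = $10,817
Check: goods available $19,334 = COGS $8,517 + ending $10,817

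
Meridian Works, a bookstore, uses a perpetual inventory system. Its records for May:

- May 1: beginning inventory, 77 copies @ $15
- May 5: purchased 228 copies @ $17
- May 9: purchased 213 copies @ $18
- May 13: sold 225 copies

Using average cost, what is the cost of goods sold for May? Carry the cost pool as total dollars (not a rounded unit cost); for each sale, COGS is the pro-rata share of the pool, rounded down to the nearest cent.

After May 1: 77 on hand, pool $1,155.00 (≈ $15.0000 each)
After May 5: 305 on hand, pool $5,031.00 (≈ $16.4951 each)
After May 9: 518 on hand, pool $8,865.00 (≈ $17.1139 each)
May 13, sell 225: 225/518 × $8,865.00 → $3,850.62
Ending inventory (cost pool remaining) = $5,014.38

COGS = $3,850.62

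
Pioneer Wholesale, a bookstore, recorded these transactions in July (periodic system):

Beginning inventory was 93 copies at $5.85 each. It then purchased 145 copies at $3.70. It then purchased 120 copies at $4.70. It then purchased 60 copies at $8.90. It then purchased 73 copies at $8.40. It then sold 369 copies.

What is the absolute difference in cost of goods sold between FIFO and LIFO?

$397.95

FIFO COGS: 93 @ $5.85 + 145 @ $3.70 + 120 @ $4.70 + 11 @ $8.90 = $1,742.45
LIFO COGS: 73 @ $8.40 + 60 @ $8.90 + 120 @ $4.70 + 116 @ $3.70 = $2,140.40
Difference = |$1,742.45 − $2,140.40| = $397.95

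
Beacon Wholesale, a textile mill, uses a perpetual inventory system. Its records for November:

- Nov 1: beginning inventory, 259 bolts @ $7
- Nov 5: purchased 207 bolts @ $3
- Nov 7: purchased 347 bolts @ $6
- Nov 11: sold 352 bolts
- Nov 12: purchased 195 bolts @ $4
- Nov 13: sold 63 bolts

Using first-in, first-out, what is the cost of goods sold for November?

COGS = $2,281

Nov 11, 352 sold [FIFO — oldest first]: 259 @ $7 + 93 @ $3 = $2,092
Nov 13, 63 sold [FIFO — oldest first]: 63 @ $3 = $189
Total COGS = $2,092 + $189 = $2,281
Ending inventory: 51 @ $3 + 347 @ $6 + 195 @ $4 = $3,015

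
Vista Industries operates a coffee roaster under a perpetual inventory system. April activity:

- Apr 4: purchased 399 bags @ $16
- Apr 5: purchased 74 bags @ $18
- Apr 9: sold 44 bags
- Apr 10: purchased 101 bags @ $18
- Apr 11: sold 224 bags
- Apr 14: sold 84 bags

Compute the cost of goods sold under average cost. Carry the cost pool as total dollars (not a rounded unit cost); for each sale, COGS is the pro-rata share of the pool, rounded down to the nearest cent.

COGS = $5,841.15

After Apr 4: 399 on hand, pool $6,384.00 (≈ $16.0000 each)
After Apr 5: 473 on hand, pool $7,716.00 (≈ $16.3129 each)
Apr 9, sell 44: 44/473 × $7,716.00 → $717.76
After Apr 10: 530 on hand, pool $8,816.24 (≈ $16.6344 each)
Apr 11, sell 224: 224/530 × $8,816.24 → $3,726.10
Apr 14, sell 84: 84/306 × $5,090.14 → $1,397.29
Total COGS = $717.76 + $3,726.10 + $1,397.29 = $5,841.15
Ending inventory (cost pool remaining) = $3,692.85
Check: goods available $9,534.00 = COGS $5,841.15 + ending $3,692.85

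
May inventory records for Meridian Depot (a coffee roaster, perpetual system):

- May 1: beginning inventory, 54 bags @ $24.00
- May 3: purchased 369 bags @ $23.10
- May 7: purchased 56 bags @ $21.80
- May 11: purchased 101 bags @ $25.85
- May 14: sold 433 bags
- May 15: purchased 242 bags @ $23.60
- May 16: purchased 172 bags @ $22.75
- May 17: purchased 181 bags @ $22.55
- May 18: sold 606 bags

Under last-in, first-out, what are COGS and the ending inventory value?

COGS = $24,167.10; ending inventory = $3,190.20

May 14, 433 sold [LIFO — newest first]: 101 @ $25.85 + 56 @ $21.80 + 276 @ $23.10 = $10,207.25
May 18, 606 sold [LIFO — newest first]: 181 @ $22.55 + 172 @ $22.75 + 242 @ $23.60 + 11 @ $23.10 = $13,959.85
Total COGS = $10,207.25 + $13,959.85 = $24,167.10
Ending inventory: 54 @ $24.00 + 82 @ $23.10 = $3,190.20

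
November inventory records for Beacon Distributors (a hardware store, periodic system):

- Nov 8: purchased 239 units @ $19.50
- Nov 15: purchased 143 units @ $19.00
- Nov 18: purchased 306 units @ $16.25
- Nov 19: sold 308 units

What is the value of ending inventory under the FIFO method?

Nov 19, 308 sold [FIFO — oldest first]: 239 @ $19.50 + 69 @ $19.00 = $5,971.50
Ending inventory: 74 @ $19.00 + 306 @ $16.25 = $6,378.50

Ending inventory = $6,378.50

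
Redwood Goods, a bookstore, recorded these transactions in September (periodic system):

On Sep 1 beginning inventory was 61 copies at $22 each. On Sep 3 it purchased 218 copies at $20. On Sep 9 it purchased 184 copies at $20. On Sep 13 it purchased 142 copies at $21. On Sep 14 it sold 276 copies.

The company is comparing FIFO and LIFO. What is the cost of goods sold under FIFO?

FIFO COGS: 61 @ $22 + 215 @ $20 = $5,642
LIFO COGS: 142 @ $21 + 134 @ $20 = $5,662

COGS = $5,642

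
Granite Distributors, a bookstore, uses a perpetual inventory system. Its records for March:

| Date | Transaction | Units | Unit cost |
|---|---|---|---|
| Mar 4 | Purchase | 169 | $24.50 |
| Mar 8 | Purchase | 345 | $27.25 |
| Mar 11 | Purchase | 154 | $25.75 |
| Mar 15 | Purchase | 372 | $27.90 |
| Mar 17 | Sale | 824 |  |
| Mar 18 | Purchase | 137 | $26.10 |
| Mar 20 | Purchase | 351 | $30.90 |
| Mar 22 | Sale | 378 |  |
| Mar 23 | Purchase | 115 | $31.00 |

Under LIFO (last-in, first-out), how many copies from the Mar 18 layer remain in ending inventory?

110

Mar 17, 824 sold [LIFO — newest first]: 372 @ $27.90 + 154 @ $25.75 + 298 @ $27.25 = $22,464.80
Mar 22, 378 sold [LIFO — newest first]: 351 @ $30.90 + 27 @ $26.10 = $11,550.60
Total COGS = $22,464.80 + $11,550.60 = $34,015.40
Ending inventory: 169 @ $24.50 + 47 @ $27.25 + 110 @ $26.10 + 115 @ $31.00 = $11,857.25
Check: goods available $45,872.65 = COGS $34,015.40 + ending $11,857.25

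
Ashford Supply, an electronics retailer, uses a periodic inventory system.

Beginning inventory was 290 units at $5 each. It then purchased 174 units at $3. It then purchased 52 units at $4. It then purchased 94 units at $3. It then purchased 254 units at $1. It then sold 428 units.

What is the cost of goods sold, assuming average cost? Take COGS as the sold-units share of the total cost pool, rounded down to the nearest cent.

COGS = $1,345.42

Sale 1, sell 428: 428/864 × $2,716.00 → $1,345.42
Ending inventory (cost pool remaining) = $1,370.58
Check: goods available $2,716.00 = COGS $1,345.42 + ending $1,370.58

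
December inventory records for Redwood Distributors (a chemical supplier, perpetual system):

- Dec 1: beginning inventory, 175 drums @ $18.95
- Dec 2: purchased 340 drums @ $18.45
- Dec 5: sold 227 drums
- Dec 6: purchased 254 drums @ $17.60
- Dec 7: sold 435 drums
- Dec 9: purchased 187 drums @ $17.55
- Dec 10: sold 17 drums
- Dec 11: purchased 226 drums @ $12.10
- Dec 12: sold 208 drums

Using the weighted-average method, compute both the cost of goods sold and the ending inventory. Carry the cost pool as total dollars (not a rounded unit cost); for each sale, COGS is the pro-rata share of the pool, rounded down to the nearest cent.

COGS = $15,586.21; ending inventory = $4,489.89

After Dec 1: 175 on hand, pool $3,316.25 (≈ $18.9500 each)
After Dec 2: 515 on hand, pool $9,589.25 (≈ $18.6199 each)
Dec 5, sell 227: 227/515 × $9,589.25 → $4,226.71
After Dec 6: 542 on hand, pool $9,832.94 (≈ $18.1420 each)
Dec 7, sell 435: 435/542 × $9,832.94 → $7,891.75
After Dec 9: 294 on hand, pool $5,223.04 (≈ $17.7654 each)
Dec 10, sell 17: 17/294 × $5,223.04 → $302.01
After Dec 11: 503 on hand, pool $7,655.63 (≈ $15.2199 each)
Dec 12, sell 208: 208/503 × $7,655.63 → $3,165.74
Total COGS = $4,226.71 + $7,891.75 + $302.01 + $3,165.74 = $15,586.21
Ending inventory (cost pool remaining) = $4,489.89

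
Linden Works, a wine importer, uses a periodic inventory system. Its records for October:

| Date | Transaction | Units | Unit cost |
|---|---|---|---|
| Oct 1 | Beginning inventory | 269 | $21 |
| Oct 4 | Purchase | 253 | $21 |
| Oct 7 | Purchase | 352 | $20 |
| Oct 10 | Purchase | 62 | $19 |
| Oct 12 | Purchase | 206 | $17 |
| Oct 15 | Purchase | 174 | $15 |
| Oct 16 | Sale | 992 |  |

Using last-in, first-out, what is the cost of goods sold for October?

Oct 16, 992 sold [LIFO — newest first]: 174 @ $15 + 206 @ $17 + 62 @ $19 + 352 @ $20 + 198 @ $21 = $18,488
Ending inventory: 269 @ $21 + 55 @ $21 = $6,804

COGS = $18,488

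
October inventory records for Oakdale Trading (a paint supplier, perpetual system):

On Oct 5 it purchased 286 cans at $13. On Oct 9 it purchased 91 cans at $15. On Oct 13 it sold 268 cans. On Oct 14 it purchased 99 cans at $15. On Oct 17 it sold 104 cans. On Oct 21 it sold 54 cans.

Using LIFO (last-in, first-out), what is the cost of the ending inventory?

Ending inventory = $650

Oct 13, 268 sold [LIFO — newest first]: 91 @ $15 + 177 @ $13 = $3,666
Oct 17, 104 sold [LIFO — newest first]: 99 @ $15 + 5 @ $13 = $1,550
Oct 21, 54 sold [LIFO — newest first]: 54 @ $13 = $702
Total COGS = $3,666 + $1,550 + $702 = $5,918
Ending inventory: 50 @ $13 = $650
Check: goods available $6,568 = COGS $5,918 + ending $650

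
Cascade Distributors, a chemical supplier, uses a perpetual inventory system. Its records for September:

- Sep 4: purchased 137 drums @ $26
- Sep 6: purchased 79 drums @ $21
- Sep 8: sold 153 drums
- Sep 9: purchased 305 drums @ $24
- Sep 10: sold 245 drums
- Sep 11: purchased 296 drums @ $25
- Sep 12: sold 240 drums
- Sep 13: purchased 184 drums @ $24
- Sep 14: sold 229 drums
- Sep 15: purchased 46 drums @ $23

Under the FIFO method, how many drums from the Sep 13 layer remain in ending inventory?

Sep 8, 153 sold [FIFO — oldest first]: 137 @ $26 + 16 @ $21 = $3,898
Sep 10, 245 sold [FIFO — oldest first]: 63 @ $21 + 182 @ $24 = $5,691
Sep 12, 240 sold [FIFO — oldest first]: 123 @ $24 + 117 @ $25 = $5,877
Sep 14, 229 sold [FIFO — oldest first]: 179 @ $25 + 50 @ $24 = $5,675
Total COGS = $3,898 + $5,691 + $5,877 + $5,675 = $21,141
Ending inventory: 134 @ $24 + 46 @ $23 = $4,274

134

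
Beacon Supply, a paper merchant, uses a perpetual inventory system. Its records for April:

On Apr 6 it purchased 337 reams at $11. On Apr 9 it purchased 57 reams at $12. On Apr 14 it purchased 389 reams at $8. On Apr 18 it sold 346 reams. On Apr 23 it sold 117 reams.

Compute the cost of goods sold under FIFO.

COGS = $4,943

Apr 18, 346 sold [FIFO — oldest first]: 337 @ $11 + 9 @ $12 = $3,815
Apr 23, 117 sold [FIFO — oldest first]: 48 @ $12 + 69 @ $8 = $1,128
Total COGS = $3,815 + $1,128 = $4,943
Ending inventory: 320 @ $8 = $2,560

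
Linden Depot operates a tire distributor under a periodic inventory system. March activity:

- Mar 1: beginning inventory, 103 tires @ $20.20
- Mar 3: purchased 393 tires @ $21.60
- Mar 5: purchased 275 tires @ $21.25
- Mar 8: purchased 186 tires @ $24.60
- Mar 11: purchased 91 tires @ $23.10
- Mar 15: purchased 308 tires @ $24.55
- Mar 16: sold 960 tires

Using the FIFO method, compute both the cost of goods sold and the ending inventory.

Mar 16, 960 sold [FIFO — oldest first]: 103 @ $20.20 + 393 @ $21.60 + 275 @ $21.25 + 186 @ $24.60 + 3 @ $23.10 = $21,058.05
Ending inventory: 88 @ $23.10 + 308 @ $24.55 = $9,594.20

COGS = $21,058.05; ending inventory = $9,594.20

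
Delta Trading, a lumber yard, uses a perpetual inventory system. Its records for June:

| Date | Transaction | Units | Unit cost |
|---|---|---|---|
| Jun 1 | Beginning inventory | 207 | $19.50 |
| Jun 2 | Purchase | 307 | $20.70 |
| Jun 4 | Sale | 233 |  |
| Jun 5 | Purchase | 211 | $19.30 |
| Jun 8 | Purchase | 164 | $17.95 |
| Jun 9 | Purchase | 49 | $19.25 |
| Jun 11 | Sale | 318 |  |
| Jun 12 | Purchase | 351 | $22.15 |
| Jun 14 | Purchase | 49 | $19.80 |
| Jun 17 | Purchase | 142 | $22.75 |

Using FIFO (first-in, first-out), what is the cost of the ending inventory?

Jun 4, 233 sold [FIFO — oldest first]: 207 @ $19.50 + 26 @ $20.70 = $4,574.70
Jun 11, 318 sold [FIFO — oldest first]: 281 @ $20.70 + 37 @ $19.30 = $6,530.80
Total COGS = $4,574.70 + $6,530.80 = $11,105.50
Ending inventory: 174 @ $19.30 + 164 @ $17.95 + 49 @ $19.25 + 351 @ $22.15 + 49 @ $19.80 + 142 @ $22.75 = $19,220.60

Ending inventory = $19,220.60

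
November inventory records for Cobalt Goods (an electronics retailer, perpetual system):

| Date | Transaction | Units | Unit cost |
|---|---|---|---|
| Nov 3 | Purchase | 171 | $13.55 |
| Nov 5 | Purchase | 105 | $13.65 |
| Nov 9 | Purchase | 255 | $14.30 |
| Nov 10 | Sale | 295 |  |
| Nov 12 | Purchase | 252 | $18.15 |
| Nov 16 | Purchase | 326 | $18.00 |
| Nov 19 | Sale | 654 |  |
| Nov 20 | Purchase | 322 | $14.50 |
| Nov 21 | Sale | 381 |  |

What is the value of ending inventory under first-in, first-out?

Ending inventory = $1,464.50

Nov 10, 295 sold [FIFO — oldest first]: 171 @ $13.55 + 105 @ $13.65 + 19 @ $14.30 = $4,022.00
Nov 19, 654 sold [FIFO — oldest first]: 236 @ $14.30 + 252 @ $18.15 + 166 @ $18.00 = $10,936.60
Nov 21, 381 sold [FIFO — oldest first]: 160 @ $18.00 + 221 @ $14.50 = $6,084.50
Total COGS = $4,022.00 + $10,936.60 + $6,084.50 = $21,043.10
Ending inventory: 101 @ $14.50 = $1,464.50
Check: goods available $22,507.60 = COGS $21,043.10 + ending $1,464.50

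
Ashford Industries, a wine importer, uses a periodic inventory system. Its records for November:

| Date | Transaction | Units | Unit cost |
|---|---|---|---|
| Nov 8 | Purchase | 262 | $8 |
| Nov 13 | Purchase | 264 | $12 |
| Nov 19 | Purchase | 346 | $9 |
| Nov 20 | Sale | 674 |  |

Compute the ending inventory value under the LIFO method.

Nov 20, 674 sold [LIFO — newest first]: 346 @ $9 + 264 @ $12 + 64 @ $8 = $6,794
Ending inventory: 198 @ $8 = $1,584
Check: goods available $8,378 = COGS $6,794 + ending $1,584

Ending inventory = $1,584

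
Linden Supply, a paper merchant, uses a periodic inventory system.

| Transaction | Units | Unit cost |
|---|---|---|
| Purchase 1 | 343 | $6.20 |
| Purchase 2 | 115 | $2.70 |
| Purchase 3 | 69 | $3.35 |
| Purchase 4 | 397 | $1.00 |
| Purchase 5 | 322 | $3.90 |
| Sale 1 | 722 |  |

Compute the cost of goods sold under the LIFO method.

COGS = $1,662.85

Sale 1 (722) [LIFO — newest first]: 322 @ $3.90 + 397 @ $1.00 + 3 @ $3.35 = $1,662.85
Ending inventory: 343 @ $6.20 + 115 @ $2.70 + 66 @ $3.35 = $2,658.20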